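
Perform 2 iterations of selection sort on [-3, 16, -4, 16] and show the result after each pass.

Pass 1: Select minimum -4 at index 2, swap -> [-4, 16, -3, 16]
Pass 2: Select minimum -3 at index 2, swap -> [-4, -3, 16, 16]


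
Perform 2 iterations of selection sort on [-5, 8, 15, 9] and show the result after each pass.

Pass 1: Select minimum -5 at index 0, swap -> [-5, 8, 15, 9]
Pass 2: Select minimum 8 at index 1, swap -> [-5, 8, 15, 9]


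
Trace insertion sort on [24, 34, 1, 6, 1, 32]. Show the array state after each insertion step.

First element 24 is already 'sorted'
Insert 34: shifted 0 elements -> [24, 34, 1, 6, 1, 32]
Insert 1: shifted 2 elements -> [1, 24, 34, 6, 1, 32]
Insert 6: shifted 2 elements -> [1, 6, 24, 34, 1, 32]
Insert 1: shifted 3 elements -> [1, 1, 6, 24, 34, 32]
Insert 32: shifted 1 elements -> [1, 1, 6, 24, 32, 34]


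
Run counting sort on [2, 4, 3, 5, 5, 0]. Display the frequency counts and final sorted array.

Count array: [1, 0, 1, 1, 1, 2]
(count[i] = number of elements equal to i)
Cumulative count: [1, 1, 2, 3, 4, 6]
Sorted: [0, 2, 3, 4, 5, 5]


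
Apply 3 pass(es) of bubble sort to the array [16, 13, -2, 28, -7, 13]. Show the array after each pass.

After pass 1: [13, -2, 16, -7, 13, 28] (4 swaps)
After pass 2: [-2, 13, -7, 13, 16, 28] (3 swaps)
After pass 3: [-2, -7, 13, 13, 16, 28] (1 swaps)
Total swaps: 8


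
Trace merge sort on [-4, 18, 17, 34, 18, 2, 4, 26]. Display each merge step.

Divide and conquer:
  Merge [-4] + [18] -> [-4, 18]
  Merge [17] + [34] -> [17, 34]
  Merge [-4, 18] + [17, 34] -> [-4, 17, 18, 34]
  Merge [18] + [2] -> [2, 18]
  Merge [4] + [26] -> [4, 26]
  Merge [2, 18] + [4, 26] -> [2, 4, 18, 26]
  Merge [-4, 17, 18, 34] + [2, 4, 18, 26] -> [-4, 2, 4, 17, 18, 18, 26, 34]


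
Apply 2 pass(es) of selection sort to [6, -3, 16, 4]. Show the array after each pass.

Pass 1: Select minimum -3 at index 1, swap -> [-3, 6, 16, 4]
Pass 2: Select minimum 4 at index 3, swap -> [-3, 4, 16, 6]


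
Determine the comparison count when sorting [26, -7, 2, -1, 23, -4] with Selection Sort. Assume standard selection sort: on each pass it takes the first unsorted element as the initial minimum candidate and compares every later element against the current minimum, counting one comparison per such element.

Pass 1: scan indices 1..5 for the minimum = 5 comparison(s); min is -7, place at index 0 -> [-7, 26, 2, -1, 23, -4]
Pass 2: scan indices 2..5 for the minimum = 4 comparison(s); min is -4, place at index 1 -> [-7, -4, 2, -1, 23, 26]
Pass 3: scan indices 3..5 for the minimum = 3 comparison(s); min is -1, place at index 2 -> [-7, -4, -1, 2, 23, 26]
Pass 4: scan indices 4..5 for the minimum = 2 comparison(s); min is 2, place at index 3 -> [-7, -4, -1, 2, 23, 26]
Pass 5: scan indices 5..5 for the minimum = 1 comparison(s); min is 23, place at index 4 -> [-7, -4, -1, 2, 23, 26]
Selection sort always scans the whole unsorted suffix, so the count is (n-1) + (n-2) + ... + 1 = n(n-1)/2 = 6*5/2 = 15 regardless of the input order.
Total comparisons: 5 + 4 + 3 + 2 + 1 = 15


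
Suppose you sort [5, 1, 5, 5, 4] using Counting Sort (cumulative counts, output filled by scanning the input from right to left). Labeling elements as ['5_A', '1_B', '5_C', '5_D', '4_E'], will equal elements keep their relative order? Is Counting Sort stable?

Trace Counting Sort on the labeled array (the key is the number; the letter only tracks identity):
  Counts for values 0..5: [0, 1, 0, 0, 1, 3]
  Cumulative counts: [0, 1, 1, 1, 2, 5]
  Scan right to left: place 4_E at output index 1
  Scan right to left: place 5_D at output index 4
  Scan right to left: place 5_C at output index 3
  Scan right to left: place 1_B at output index 0
  Scan right to left: place 5_A at output index 2
  Output: [1_B, 4_E, 5_A, 5_C, 5_D]
Equal keys:
  value 5: originally 5_A, 5_C, 5_D; after sorting 5_A, 5_C, 5_D -> order preserved
All equal keys kept their original relative order. Counting Sort is stable: scanning the input right to left with decreasing cumulative counts places later duplicates at later output positions.
Answer: Stable


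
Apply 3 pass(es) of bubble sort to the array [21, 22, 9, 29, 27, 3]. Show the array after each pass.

After pass 1: [21, 9, 22, 27, 3, 29] (3 swaps)
After pass 2: [9, 21, 22, 3, 27, 29] (2 swaps)
After pass 3: [9, 21, 3, 22, 27, 29] (1 swaps)
Total swaps: 6


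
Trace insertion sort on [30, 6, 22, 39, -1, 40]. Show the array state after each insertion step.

First element 30 is already 'sorted'
Insert 6: shifted 1 elements -> [6, 30, 22, 39, -1, 40]
Insert 22: shifted 1 elements -> [6, 22, 30, 39, -1, 40]
Insert 39: shifted 0 elements -> [6, 22, 30, 39, -1, 40]
Insert -1: shifted 4 elements -> [-1, 6, 22, 30, 39, 40]
Insert 40: shifted 0 elements -> [-1, 6, 22, 30, 39, 40]


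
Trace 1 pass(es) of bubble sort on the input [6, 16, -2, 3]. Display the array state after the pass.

After pass 1: [6, -2, 3, 16] (2 swaps)
Total swaps: 2


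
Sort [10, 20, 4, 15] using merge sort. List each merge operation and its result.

Divide and conquer:
  Merge [10] + [20] -> [10, 20]
  Merge [4] + [15] -> [4, 15]
  Merge [10, 20] + [4, 15] -> [4, 10, 15, 20]


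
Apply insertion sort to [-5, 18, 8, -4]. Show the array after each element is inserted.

First element -5 is already 'sorted'
Insert 18: shifted 0 elements -> [-5, 18, 8, -4]
Insert 8: shifted 1 elements -> [-5, 8, 18, -4]
Insert -4: shifted 2 elements -> [-5, -4, 8, 18]


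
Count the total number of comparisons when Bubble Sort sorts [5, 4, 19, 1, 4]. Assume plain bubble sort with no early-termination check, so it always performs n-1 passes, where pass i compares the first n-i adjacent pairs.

Pass 1: compare adjacent pairs (0,1)..(3,4) = 4 comparison(s), 3 swap(s) -> [4, 5, 1, 4, 19]
Pass 2: compare adjacent pairs (0,1)..(2,3) = 3 comparison(s), 2 swap(s) -> [4, 1, 4, 5, 19]
Pass 3: compare adjacent pairs (0,1)..(1,2) = 2 comparison(s), 1 swap(s) -> [1, 4, 4, 5, 19]
Pass 4: compare adjacent pairs (0,1)..(0,1) = 1 comparison(s), 0 swap(s) -> [1, 4, 4, 5, 19]
Total comparisons: 4 + 3 + 2 + 1 = 10


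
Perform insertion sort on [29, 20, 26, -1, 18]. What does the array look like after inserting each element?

First element 29 is already 'sorted'
Insert 20: shifted 1 elements -> [20, 29, 26, -1, 18]
Insert 26: shifted 1 elements -> [20, 26, 29, -1, 18]
Insert -1: shifted 3 elements -> [-1, 20, 26, 29, 18]
Insert 18: shifted 3 elements -> [-1, 18, 20, 26, 29]


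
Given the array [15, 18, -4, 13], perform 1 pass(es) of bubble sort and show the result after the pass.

After pass 1: [15, -4, 13, 18] (2 swaps)
Total swaps: 2


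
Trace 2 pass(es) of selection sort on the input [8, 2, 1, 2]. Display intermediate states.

Pass 1: Select minimum 1 at index 2, swap -> [1, 2, 8, 2]
Pass 2: Select minimum 2 at index 1, swap -> [1, 2, 8, 2]


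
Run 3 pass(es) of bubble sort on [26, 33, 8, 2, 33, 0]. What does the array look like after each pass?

After pass 1: [26, 8, 2, 33, 0, 33] (3 swaps)
After pass 2: [8, 2, 26, 0, 33, 33] (3 swaps)
After pass 3: [2, 8, 0, 26, 33, 33] (2 swaps)
Total swaps: 8


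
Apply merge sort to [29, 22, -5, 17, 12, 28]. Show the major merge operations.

Divide and conquer:
  Merge [22] + [-5] -> [-5, 22]
  Merge [29] + [-5, 22] -> [-5, 22, 29]
  Merge [12] + [28] -> [12, 28]
  Merge [17] + [12, 28] -> [12, 17, 28]
  Merge [-5, 22, 29] + [12, 17, 28] -> [-5, 12, 17, 22, 28, 29]


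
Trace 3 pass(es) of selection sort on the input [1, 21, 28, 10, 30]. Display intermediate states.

Pass 1: Select minimum 1 at index 0, swap -> [1, 21, 28, 10, 30]
Pass 2: Select minimum 10 at index 3, swap -> [1, 10, 28, 21, 30]
Pass 3: Select minimum 21 at index 3, swap -> [1, 10, 21, 28, 30]


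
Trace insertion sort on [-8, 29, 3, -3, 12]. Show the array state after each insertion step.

First element -8 is already 'sorted'
Insert 29: shifted 0 elements -> [-8, 29, 3, -3, 12]
Insert 3: shifted 1 elements -> [-8, 3, 29, -3, 12]
Insert -3: shifted 2 elements -> [-8, -3, 3, 29, 12]
Insert 12: shifted 1 elements -> [-8, -3, 3, 12, 29]


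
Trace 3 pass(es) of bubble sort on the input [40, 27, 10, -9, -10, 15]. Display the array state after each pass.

After pass 1: [27, 10, -9, -10, 15, 40] (5 swaps)
After pass 2: [10, -9, -10, 15, 27, 40] (4 swaps)
After pass 3: [-9, -10, 10, 15, 27, 40] (2 swaps)
Total swaps: 11


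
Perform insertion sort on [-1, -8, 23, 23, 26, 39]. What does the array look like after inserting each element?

First element -1 is already 'sorted'
Insert -8: shifted 1 elements -> [-8, -1, 23, 23, 26, 39]
Insert 23: shifted 0 elements -> [-8, -1, 23, 23, 26, 39]
Insert 23: shifted 0 elements -> [-8, -1, 23, 23, 26, 39]
Insert 26: shifted 0 elements -> [-8, -1, 23, 23, 26, 39]
Insert 39: shifted 0 elements -> [-8, -1, 23, 23, 26, 39]


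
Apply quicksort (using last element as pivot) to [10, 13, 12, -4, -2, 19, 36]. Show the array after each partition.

Partition 1: pivot=36 at index 6 -> [10, 13, 12, -4, -2, 19, 36]
Partition 2: pivot=19 at index 5 -> [10, 13, 12, -4, -2, 19, 36]
Partition 3: pivot=-2 at index 1 -> [-4, -2, 12, 10, 13, 19, 36]
Partition 4: pivot=13 at index 4 -> [-4, -2, 12, 10, 13, 19, 36]
Partition 5: pivot=10 at index 2 -> [-4, -2, 10, 12, 13, 19, 36]


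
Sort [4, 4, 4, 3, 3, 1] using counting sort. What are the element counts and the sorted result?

Count array: [0, 1, 0, 2, 3]
(count[i] = number of elements equal to i)
Cumulative count: [0, 1, 1, 3, 6]
Sorted: [1, 3, 3, 4, 4, 4]


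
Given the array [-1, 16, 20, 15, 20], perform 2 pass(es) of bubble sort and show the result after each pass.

After pass 1: [-1, 16, 15, 20, 20] (1 swaps)
After pass 2: [-1, 15, 16, 20, 20] (1 swaps)
Total swaps: 2


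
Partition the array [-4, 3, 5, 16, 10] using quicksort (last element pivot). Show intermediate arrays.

Partition 1: pivot=10 at index 3 -> [-4, 3, 5, 10, 16]
Partition 2: pivot=5 at index 2 -> [-4, 3, 5, 10, 16]
Partition 3: pivot=3 at index 1 -> [-4, 3, 5, 10, 16]


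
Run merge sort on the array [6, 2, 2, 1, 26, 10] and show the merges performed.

Divide and conquer:
  Merge [2] + [2] -> [2, 2]
  Merge [6] + [2, 2] -> [2, 2, 6]
  Merge [26] + [10] -> [10, 26]
  Merge [1] + [10, 26] -> [1, 10, 26]
  Merge [2, 2, 6] + [1, 10, 26] -> [1, 2, 2, 6, 10, 26]


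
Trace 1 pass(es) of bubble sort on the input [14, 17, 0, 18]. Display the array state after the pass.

After pass 1: [14, 0, 17, 18] (1 swaps)
Total swaps: 1


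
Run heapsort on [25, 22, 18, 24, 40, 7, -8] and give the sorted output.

Build heap: [40, 25, 18, 24, 22, 7, -8]
Extract 40: [25, 24, 18, -8, 22, 7, 40]
Extract 25: [24, 22, 18, -8, 7, 25, 40]
Extract 24: [22, 7, 18, -8, 24, 25, 40]
Extract 22: [18, 7, -8, 22, 24, 25, 40]
Extract 18: [7, -8, 18, 22, 24, 25, 40]
Extract 7: [-8, 7, 18, 22, 24, 25, 40]


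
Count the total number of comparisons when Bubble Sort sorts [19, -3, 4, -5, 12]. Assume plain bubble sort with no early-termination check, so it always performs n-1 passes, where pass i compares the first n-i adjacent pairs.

Pass 1: compare adjacent pairs (0,1)..(3,4) = 4 comparison(s), 4 swap(s) -> [-3, 4, -5, 12, 19]
Pass 2: compare adjacent pairs (0,1)..(2,3) = 3 comparison(s), 1 swap(s) -> [-3, -5, 4, 12, 19]
Pass 3: compare adjacent pairs (0,1)..(1,2) = 2 comparison(s), 1 swap(s) -> [-5, -3, 4, 12, 19]
Pass 4: compare adjacent pairs (0,1)..(0,1) = 1 comparison(s), 0 swap(s) -> [-5, -3, 4, 12, 19]
Total comparisons: 4 + 3 + 2 + 1 = 10


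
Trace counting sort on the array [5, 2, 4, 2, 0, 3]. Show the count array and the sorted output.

Count array: [1, 0, 2, 1, 1, 1]
(count[i] = number of elements equal to i)
Cumulative count: [1, 1, 3, 4, 5, 6]
Sorted: [0, 2, 2, 3, 4, 5]


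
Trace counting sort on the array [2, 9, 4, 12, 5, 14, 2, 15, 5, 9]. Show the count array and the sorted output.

Count array: [0, 0, 2, 0, 1, 2, 0, 0, 0, 2, 0, 0, 1, 0, 1, 1]
(count[i] = number of elements equal to i)
Cumulative count: [0, 0, 2, 2, 3, 5, 5, 5, 5, 7, 7, 7, 8, 8, 9, 10]
Sorted: [2, 2, 4, 5, 5, 9, 9, 12, 14, 15]


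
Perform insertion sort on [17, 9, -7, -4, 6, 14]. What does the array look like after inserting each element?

First element 17 is already 'sorted'
Insert 9: shifted 1 elements -> [9, 17, -7, -4, 6, 14]
Insert -7: shifted 2 elements -> [-7, 9, 17, -4, 6, 14]
Insert -4: shifted 2 elements -> [-7, -4, 9, 17, 6, 14]
Insert 6: shifted 2 elements -> [-7, -4, 6, 9, 17, 14]
Insert 14: shifted 1 elements -> [-7, -4, 6, 9, 14, 17]


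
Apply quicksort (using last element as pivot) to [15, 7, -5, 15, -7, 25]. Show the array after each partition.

Partition 1: pivot=25 at index 5 -> [15, 7, -5, 15, -7, 25]
Partition 2: pivot=-7 at index 0 -> [-7, 7, -5, 15, 15, 25]
Partition 3: pivot=15 at index 4 -> [-7, 7, -5, 15, 15, 25]
Partition 4: pivot=15 at index 3 -> [-7, 7, -5, 15, 15, 25]
Partition 5: pivot=-5 at index 1 -> [-7, -5, 7, 15, 15, 25]


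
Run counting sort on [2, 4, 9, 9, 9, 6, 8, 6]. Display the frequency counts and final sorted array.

Count array: [0, 0, 1, 0, 1, 0, 2, 0, 1, 3]
(count[i] = number of elements equal to i)
Cumulative count: [0, 0, 1, 1, 2, 2, 4, 4, 5, 8]
Sorted: [2, 4, 6, 6, 8, 9, 9, 9]


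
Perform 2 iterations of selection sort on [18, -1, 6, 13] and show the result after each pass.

Pass 1: Select minimum -1 at index 1, swap -> [-1, 18, 6, 13]
Pass 2: Select minimum 6 at index 2, swap -> [-1, 6, 18, 13]


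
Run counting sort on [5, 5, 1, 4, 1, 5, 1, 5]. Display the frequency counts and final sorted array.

Count array: [0, 3, 0, 0, 1, 4]
(count[i] = number of elements equal to i)
Cumulative count: [0, 3, 3, 3, 4, 8]
Sorted: [1, 1, 1, 4, 5, 5, 5, 5]


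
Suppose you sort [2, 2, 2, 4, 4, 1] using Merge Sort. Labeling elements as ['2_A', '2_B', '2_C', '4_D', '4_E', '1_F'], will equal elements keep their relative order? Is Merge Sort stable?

Trace Merge Sort on the labeled array (the key is the number; the letter only tracks identity):
  Merge [2_B] + [2_C] -> [2_B, 2_C]
  Merge [2_A] + [2_B, 2_C] -> [2_A, 2_B, 2_C]
  Merge [4_E] + [1_F] -> [1_F, 4_E]
  Merge [4_D] + [1_F, 4_E] -> [1_F, 4_D, 4_E]
  Merge [2_A, 2_B, 2_C] + [1_F, 4_D, 4_E] -> [1_F, 2_A, 2_B, 2_C, 4_D, 4_E]
Final order: [1_F, 2_A, 2_B, 2_C, 4_D, 4_E]
Equal keys:
  value 2: originally 2_A, 2_B, 2_C; after sorting 2_A, 2_B, 2_C -> order preserved
  value 4: originally 4_D, 4_E; after sorting 4_D, 4_E -> order preserved
All equal keys kept their original relative order. Merge Sort is stable: when the heads of the two halves are equal the merge takes from the left half first.
Answer: Stable


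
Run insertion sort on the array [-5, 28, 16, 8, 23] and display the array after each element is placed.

First element -5 is already 'sorted'
Insert 28: shifted 0 elements -> [-5, 28, 16, 8, 23]
Insert 16: shifted 1 elements -> [-5, 16, 28, 8, 23]
Insert 8: shifted 2 elements -> [-5, 8, 16, 28, 23]
Insert 23: shifted 1 elements -> [-5, 8, 16, 23, 28]


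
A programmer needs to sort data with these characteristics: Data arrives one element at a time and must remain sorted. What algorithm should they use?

Best choice: Insertion sort
Reason: Insertion sort naturally handles online/streaming input by inserting each new element into sorted position


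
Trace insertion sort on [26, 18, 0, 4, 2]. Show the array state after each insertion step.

First element 26 is already 'sorted'
Insert 18: shifted 1 elements -> [18, 26, 0, 4, 2]
Insert 0: shifted 2 elements -> [0, 18, 26, 4, 2]
Insert 4: shifted 2 elements -> [0, 4, 18, 26, 2]
Insert 2: shifted 3 elements -> [0, 2, 4, 18, 26]


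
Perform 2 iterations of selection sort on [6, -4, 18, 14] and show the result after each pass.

Pass 1: Select minimum -4 at index 1, swap -> [-4, 6, 18, 14]
Pass 2: Select minimum 6 at index 1, swap -> [-4, 6, 18, 14]


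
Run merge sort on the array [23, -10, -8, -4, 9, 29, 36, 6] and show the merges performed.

Divide and conquer:
  Merge [23] + [-10] -> [-10, 23]
  Merge [-8] + [-4] -> [-8, -4]
  Merge [-10, 23] + [-8, -4] -> [-10, -8, -4, 23]
  Merge [9] + [29] -> [9, 29]
  Merge [36] + [6] -> [6, 36]
  Merge [9, 29] + [6, 36] -> [6, 9, 29, 36]
  Merge [-10, -8, -4, 23] + [6, 9, 29, 36] -> [-10, -8, -4, 6, 9, 23, 29, 36]


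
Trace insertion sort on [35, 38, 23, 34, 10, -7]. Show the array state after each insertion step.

First element 35 is already 'sorted'
Insert 38: shifted 0 elements -> [35, 38, 23, 34, 10, -7]
Insert 23: shifted 2 elements -> [23, 35, 38, 34, 10, -7]
Insert 34: shifted 2 elements -> [23, 34, 35, 38, 10, -7]
Insert 10: shifted 4 elements -> [10, 23, 34, 35, 38, -7]
Insert -7: shifted 5 elements -> [-7, 10, 23, 34, 35, 38]


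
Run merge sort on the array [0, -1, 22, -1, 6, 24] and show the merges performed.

Divide and conquer:
  Merge [-1] + [22] -> [-1, 22]
  Merge [0] + [-1, 22] -> [-1, 0, 22]
  Merge [6] + [24] -> [6, 24]
  Merge [-1] + [6, 24] -> [-1, 6, 24]
  Merge [-1, 0, 22] + [-1, 6, 24] -> [-1, -1, 0, 6, 22, 24]


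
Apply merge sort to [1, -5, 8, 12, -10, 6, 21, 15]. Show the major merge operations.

Divide and conquer:
  Merge [1] + [-5] -> [-5, 1]
  Merge [8] + [12] -> [8, 12]
  Merge [-5, 1] + [8, 12] -> [-5, 1, 8, 12]
  Merge [-10] + [6] -> [-10, 6]
  Merge [21] + [15] -> [15, 21]
  Merge [-10, 6] + [15, 21] -> [-10, 6, 15, 21]
  Merge [-5, 1, 8, 12] + [-10, 6, 15, 21] -> [-10, -5, 1, 6, 8, 12, 15, 21]


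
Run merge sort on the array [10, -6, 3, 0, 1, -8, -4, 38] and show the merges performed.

Divide and conquer:
  Merge [10] + [-6] -> [-6, 10]
  Merge [3] + [0] -> [0, 3]
  Merge [-6, 10] + [0, 3] -> [-6, 0, 3, 10]
  Merge [1] + [-8] -> [-8, 1]
  Merge [-4] + [38] -> [-4, 38]
  Merge [-8, 1] + [-4, 38] -> [-8, -4, 1, 38]
  Merge [-6, 0, 3, 10] + [-8, -4, 1, 38] -> [-8, -6, -4, 0, 1, 3, 10, 38]


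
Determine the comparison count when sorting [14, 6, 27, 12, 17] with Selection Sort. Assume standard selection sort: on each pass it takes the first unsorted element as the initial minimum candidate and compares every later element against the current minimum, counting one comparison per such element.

Pass 1: scan indices 1..4 for the minimum = 4 comparison(s); min is 6, place at index 0 -> [6, 14, 27, 12, 17]
Pass 2: scan indices 2..4 for the minimum = 3 comparison(s); min is 12, place at index 1 -> [6, 12, 27, 14, 17]
Pass 3: scan indices 3..4 for the minimum = 2 comparison(s); min is 14, place at index 2 -> [6, 12, 14, 27, 17]
Pass 4: scan indices 4..4 for the minimum = 1 comparison(s); min is 17, place at index 3 -> [6, 12, 14, 17, 27]
Selection sort always scans the whole unsorted suffix, so the count is (n-1) + (n-2) + ... + 1 = n(n-1)/2 = 5*4/2 = 10 regardless of the input order.
Total comparisons: 4 + 3 + 2 + 1 = 10


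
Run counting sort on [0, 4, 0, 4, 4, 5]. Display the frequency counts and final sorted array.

Count array: [2, 0, 0, 0, 3, 1]
(count[i] = number of elements equal to i)
Cumulative count: [2, 2, 2, 2, 5, 6]
Sorted: [0, 0, 4, 4, 4, 5]


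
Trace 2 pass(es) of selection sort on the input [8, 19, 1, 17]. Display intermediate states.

Pass 1: Select minimum 1 at index 2, swap -> [1, 19, 8, 17]
Pass 2: Select minimum 8 at index 2, swap -> [1, 8, 19, 17]


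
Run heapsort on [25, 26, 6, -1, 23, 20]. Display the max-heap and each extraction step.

Build heap: [26, 25, 20, -1, 23, 6]
Extract 26: [25, 23, 20, -1, 6, 26]
Extract 25: [23, 6, 20, -1, 25, 26]
Extract 23: [20, 6, -1, 23, 25, 26]
Extract 20: [6, -1, 20, 23, 25, 26]
Extract 6: [-1, 6, 20, 23, 25, 26]


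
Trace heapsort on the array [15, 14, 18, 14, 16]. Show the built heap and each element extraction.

Build heap: [18, 16, 15, 14, 14]
Extract 18: [16, 14, 15, 14, 18]
Extract 16: [15, 14, 14, 16, 18]
Extract 15: [14, 14, 15, 16, 18]
Extract 14: [14, 14, 15, 16, 18]


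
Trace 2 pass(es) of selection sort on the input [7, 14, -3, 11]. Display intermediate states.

Pass 1: Select minimum -3 at index 2, swap -> [-3, 14, 7, 11]
Pass 2: Select minimum 7 at index 2, swap -> [-3, 7, 14, 11]


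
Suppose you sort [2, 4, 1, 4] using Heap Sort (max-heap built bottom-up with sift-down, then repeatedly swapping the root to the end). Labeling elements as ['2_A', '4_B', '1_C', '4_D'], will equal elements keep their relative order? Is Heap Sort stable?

Trace Heap Sort on the labeled array (the key is the number; the letter only tracks identity):
  Build max-heap: [4_B, 4_D, 1_C, 2_A]
  Swap root 4_B to index 3, re-heapify first 3 -> [4_D, 2_A, 1_C, 4_B]
  Swap root 4_D to index 2, re-heapify first 2 -> [2_A, 1_C, 4_D, 4_B]
  Swap root 2_A to index 1, re-heapify first 1 -> [1_C, 2_A, 4_D, 4_B]
Final order: [1_C, 2_A, 4_D, 4_B]
Equal keys:
  value 4: originally 4_B, 4_D; after sorting 4_D, 4_B -> order changed
Equal keys were reordered, so Heap Sort is not stable: heap construction and root-to-end swaps move elements without regard to the original order of equal keys. (One such input is enough; an unstable sort may happen to preserve order on other inputs, but it gives no guarantee.)
Answer: Not stable


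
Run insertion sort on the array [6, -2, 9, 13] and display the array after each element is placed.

First element 6 is already 'sorted'
Insert -2: shifted 1 elements -> [-2, 6, 9, 13]
Insert 9: shifted 0 elements -> [-2, 6, 9, 13]
Insert 13: shifted 0 elements -> [-2, 6, 9, 13]


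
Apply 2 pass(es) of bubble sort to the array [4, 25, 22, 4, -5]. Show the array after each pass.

After pass 1: [4, 22, 4, -5, 25] (3 swaps)
After pass 2: [4, 4, -5, 22, 25] (2 swaps)
Total swaps: 5


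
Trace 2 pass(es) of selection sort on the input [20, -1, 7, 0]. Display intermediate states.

Pass 1: Select minimum -1 at index 1, swap -> [-1, 20, 7, 0]
Pass 2: Select minimum 0 at index 3, swap -> [-1, 0, 7, 20]


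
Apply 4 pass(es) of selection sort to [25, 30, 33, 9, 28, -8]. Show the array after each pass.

Pass 1: Select minimum -8 at index 5, swap -> [-8, 30, 33, 9, 28, 25]
Pass 2: Select minimum 9 at index 3, swap -> [-8, 9, 33, 30, 28, 25]
Pass 3: Select minimum 25 at index 5, swap -> [-8, 9, 25, 30, 28, 33]
Pass 4: Select minimum 28 at index 4, swap -> [-8, 9, 25, 28, 30, 33]


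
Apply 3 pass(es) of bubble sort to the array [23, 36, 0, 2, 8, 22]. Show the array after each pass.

After pass 1: [23, 0, 2, 8, 22, 36] (4 swaps)
After pass 2: [0, 2, 8, 22, 23, 36] (4 swaps)
After pass 3: [0, 2, 8, 22, 23, 36] (0 swaps)
Total swaps: 8


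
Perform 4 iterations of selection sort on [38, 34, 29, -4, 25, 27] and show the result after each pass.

Pass 1: Select minimum -4 at index 3, swap -> [-4, 34, 29, 38, 25, 27]
Pass 2: Select minimum 25 at index 4, swap -> [-4, 25, 29, 38, 34, 27]
Pass 3: Select minimum 27 at index 5, swap -> [-4, 25, 27, 38, 34, 29]
Pass 4: Select minimum 29 at index 5, swap -> [-4, 25, 27, 29, 34, 38]


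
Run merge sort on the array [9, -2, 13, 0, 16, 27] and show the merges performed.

Divide and conquer:
  Merge [-2] + [13] -> [-2, 13]
  Merge [9] + [-2, 13] -> [-2, 9, 13]
  Merge [16] + [27] -> [16, 27]
  Merge [0] + [16, 27] -> [0, 16, 27]
  Merge [-2, 9, 13] + [0, 16, 27] -> [-2, 0, 9, 13, 16, 27]


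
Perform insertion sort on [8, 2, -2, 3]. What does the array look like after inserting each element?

First element 8 is already 'sorted'
Insert 2: shifted 1 elements -> [2, 8, -2, 3]
Insert -2: shifted 2 elements -> [-2, 2, 8, 3]
Insert 3: shifted 1 elements -> [-2, 2, 3, 8]


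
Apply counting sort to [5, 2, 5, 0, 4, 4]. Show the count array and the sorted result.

Count array: [1, 0, 1, 0, 2, 2]
(count[i] = number of elements equal to i)
Cumulative count: [1, 1, 2, 2, 4, 6]
Sorted: [0, 2, 4, 4, 5, 5]


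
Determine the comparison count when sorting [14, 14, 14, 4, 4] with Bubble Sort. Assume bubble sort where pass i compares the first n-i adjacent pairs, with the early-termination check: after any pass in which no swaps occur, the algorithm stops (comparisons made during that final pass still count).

Pass 1: compare adjacent pairs (0,1)..(3,4) = 4 comparison(s), 2 swap(s) -> [14, 14, 4, 4, 14]
Pass 2: compare adjacent pairs (0,1)..(2,3) = 3 comparison(s), 2 swap(s) -> [14, 4, 4, 14, 14]
Pass 3: compare adjacent pairs (0,1)..(1,2) = 2 comparison(s), 2 swap(s) -> [4, 4, 14, 14, 14]
Pass 4: compare adjacent pairs (0,1)..(0,1) = 1 comparison(s), 0 swap(s) -> [4, 4, 14, 14, 14]
No swaps in this pass, so bubble sort stops here.
Total comparisons: 4 + 3 + 2 + 1 = 10


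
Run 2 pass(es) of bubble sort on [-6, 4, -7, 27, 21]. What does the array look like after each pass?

After pass 1: [-6, -7, 4, 21, 27] (2 swaps)
After pass 2: [-7, -6, 4, 21, 27] (1 swaps)
Total swaps: 3


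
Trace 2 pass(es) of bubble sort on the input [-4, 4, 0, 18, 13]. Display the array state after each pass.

After pass 1: [-4, 0, 4, 13, 18] (2 swaps)
After pass 2: [-4, 0, 4, 13, 18] (0 swaps)
Total swaps: 2


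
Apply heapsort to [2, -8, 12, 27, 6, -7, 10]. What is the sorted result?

Build heap: [27, 6, 12, -8, 2, -7, 10]
Extract 27: [12, 6, 10, -8, 2, -7, 27]
Extract 12: [10, 6, -7, -8, 2, 12, 27]
Extract 10: [6, 2, -7, -8, 10, 12, 27]
Extract 6: [2, -8, -7, 6, 10, 12, 27]
Extract 2: [-7, -8, 2, 6, 10, 12, 27]
Extract -7: [-8, -7, 2, 6, 10, 12, 27]


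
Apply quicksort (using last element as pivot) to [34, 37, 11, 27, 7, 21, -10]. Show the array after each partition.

Partition 1: pivot=-10 at index 0 -> [-10, 37, 11, 27, 7, 21, 34]
Partition 2: pivot=34 at index 5 -> [-10, 11, 27, 7, 21, 34, 37]
Partition 3: pivot=21 at index 3 -> [-10, 11, 7, 21, 27, 34, 37]
Partition 4: pivot=7 at index 1 -> [-10, 7, 11, 21, 27, 34, 37]


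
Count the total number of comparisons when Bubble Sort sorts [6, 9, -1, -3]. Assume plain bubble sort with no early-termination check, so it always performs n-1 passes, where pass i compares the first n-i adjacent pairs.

Pass 1: compare adjacent pairs (0,1)..(2,3) = 3 comparison(s), 2 swap(s) -> [6, -1, -3, 9]
Pass 2: compare adjacent pairs (0,1)..(1,2) = 2 comparison(s), 2 swap(s) -> [-1, -3, 6, 9]
Pass 3: compare adjacent pairs (0,1)..(0,1) = 1 comparison(s), 1 swap(s) -> [-3, -1, 6, 9]
Total comparisons: 3 + 2 + 1 = 6


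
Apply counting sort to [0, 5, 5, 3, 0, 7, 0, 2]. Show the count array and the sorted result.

Count array: [3, 0, 1, 1, 0, 2, 0, 1]
(count[i] = number of elements equal to i)
Cumulative count: [3, 3, 4, 5, 5, 7, 7, 8]
Sorted: [0, 0, 0, 2, 3, 5, 5, 7]


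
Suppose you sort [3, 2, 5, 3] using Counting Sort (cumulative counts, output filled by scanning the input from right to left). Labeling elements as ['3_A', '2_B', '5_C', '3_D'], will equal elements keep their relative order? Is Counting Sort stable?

Trace Counting Sort on the labeled array (the key is the number; the letter only tracks identity):
  Counts for values 0..5: [0, 0, 1, 2, 0, 1]
  Cumulative counts: [0, 0, 1, 3, 3, 4]
  Scan right to left: place 3_D at output index 2
  Scan right to left: place 5_C at output index 3
  Scan right to left: place 2_B at output index 0
  Scan right to left: place 3_A at output index 1
  Output: [2_B, 3_A, 3_D, 5_C]
Equal keys:
  value 3: originally 3_A, 3_D; after sorting 3_A, 3_D -> order preserved
All equal keys kept their original relative order. Counting Sort is stable: scanning the input right to left with decreasing cumulative counts places later duplicates at later output positions.
Answer: Stable


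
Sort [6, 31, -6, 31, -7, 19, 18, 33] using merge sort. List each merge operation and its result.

Divide and conquer:
  Merge [6] + [31] -> [6, 31]
  Merge [-6] + [31] -> [-6, 31]
  Merge [6, 31] + [-6, 31] -> [-6, 6, 31, 31]
  Merge [-7] + [19] -> [-7, 19]
  Merge [18] + [33] -> [18, 33]
  Merge [-7, 19] + [18, 33] -> [-7, 18, 19, 33]
  Merge [-6, 6, 31, 31] + [-7, 18, 19, 33] -> [-7, -6, 6, 18, 19, 31, 31, 33]


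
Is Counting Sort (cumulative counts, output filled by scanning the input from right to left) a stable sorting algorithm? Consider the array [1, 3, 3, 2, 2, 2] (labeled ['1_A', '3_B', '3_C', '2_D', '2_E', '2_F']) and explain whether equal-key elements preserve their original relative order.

Trace Counting Sort on the labeled array (the key is the number; the letter only tracks identity):
  Counts for values 0..3: [0, 1, 3, 2]
  Cumulative counts: [0, 1, 4, 6]
  Scan right to left: place 2_F at output index 3
  Scan right to left: place 2_E at output index 2
  Scan right to left: place 2_D at output index 1
  Scan right to left: place 3_C at output index 5
  Scan right to left: place 3_B at output index 4
  Scan right to left: place 1_A at output index 0
  Output: [1_A, 2_D, 2_E, 2_F, 3_B, 3_C]
Equal keys:
  value 2: originally 2_D, 2_E, 2_F; after sorting 2_D, 2_E, 2_F -> order preserved
  value 3: originally 3_B, 3_C; after sorting 3_B, 3_C -> order preserved
All equal keys kept their original relative order. Counting Sort is stable: scanning the input right to left with decreasing cumulative counts places later duplicates at later output positions.
Answer: Stable


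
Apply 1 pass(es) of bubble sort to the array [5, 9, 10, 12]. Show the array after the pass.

After pass 1: [5, 9, 10, 12] (0 swaps)
Total swaps: 0


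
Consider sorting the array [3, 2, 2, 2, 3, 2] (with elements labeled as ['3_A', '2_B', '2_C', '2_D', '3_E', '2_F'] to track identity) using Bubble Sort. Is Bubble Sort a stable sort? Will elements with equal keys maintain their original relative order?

Trace Bubble Sort on the labeled array (the key is the number; the letter only tracks identity):
  After pass 1: [2_B, 2_C, 2_D, 3_A, 2_F, 3_E]
  After pass 2: [2_B, 2_C, 2_D, 2_F, 3_A, 3_E]
  After pass 3: [2_B, 2_C, 2_D, 2_F, 3_A, 3_E] (no swaps, done)
Final order: [2_B, 2_C, 2_D, 2_F, 3_A, 3_E]
Equal keys:
  value 2: originally 2_B, 2_C, 2_D, 2_F; after sorting 2_B, 2_C, 2_D, 2_F -> order preserved
  value 3: originally 3_A, 3_E; after sorting 3_A, 3_E -> order preserved
All equal keys kept their original relative order. Bubble Sort is stable: it only swaps adjacent elements when the left one is strictly greater, so equal keys never move past each other.
Answer: Stable


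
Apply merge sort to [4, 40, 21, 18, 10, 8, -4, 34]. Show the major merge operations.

Divide and conquer:
  Merge [4] + [40] -> [4, 40]
  Merge [21] + [18] -> [18, 21]
  Merge [4, 40] + [18, 21] -> [4, 18, 21, 40]
  Merge [10] + [8] -> [8, 10]
  Merge [-4] + [34] -> [-4, 34]
  Merge [8, 10] + [-4, 34] -> [-4, 8, 10, 34]
  Merge [4, 18, 21, 40] + [-4, 8, 10, 34] -> [-4, 4, 8, 10, 18, 21, 34, 40]


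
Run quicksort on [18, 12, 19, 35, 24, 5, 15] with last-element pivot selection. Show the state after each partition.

Partition 1: pivot=15 at index 2 -> [12, 5, 15, 35, 24, 18, 19]
Partition 2: pivot=5 at index 0 -> [5, 12, 15, 35, 24, 18, 19]
Partition 3: pivot=19 at index 4 -> [5, 12, 15, 18, 19, 35, 24]
Partition 4: pivot=24 at index 5 -> [5, 12, 15, 18, 19, 24, 35]


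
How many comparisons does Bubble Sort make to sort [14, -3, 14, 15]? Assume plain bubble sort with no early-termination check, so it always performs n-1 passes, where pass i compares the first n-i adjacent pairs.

Pass 1: compare adjacent pairs (0,1)..(2,3) = 3 comparison(s), 1 swap(s) -> [-3, 14, 14, 15]
Pass 2: compare adjacent pairs (0,1)..(1,2) = 2 comparison(s), 0 swap(s) -> [-3, 14, 14, 15]
Pass 3: compare adjacent pairs (0,1)..(0,1) = 1 comparison(s), 0 swap(s) -> [-3, 14, 14, 15]
Total comparisons: 3 + 2 + 1 = 6


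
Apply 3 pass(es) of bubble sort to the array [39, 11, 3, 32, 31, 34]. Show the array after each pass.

After pass 1: [11, 3, 32, 31, 34, 39] (5 swaps)
After pass 2: [3, 11, 31, 32, 34, 39] (2 swaps)
After pass 3: [3, 11, 31, 32, 34, 39] (0 swaps)
Total swaps: 7


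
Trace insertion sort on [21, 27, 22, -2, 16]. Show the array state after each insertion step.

First element 21 is already 'sorted'
Insert 27: shifted 0 elements -> [21, 27, 22, -2, 16]
Insert 22: shifted 1 elements -> [21, 22, 27, -2, 16]
Insert -2: shifted 3 elements -> [-2, 21, 22, 27, 16]
Insert 16: shifted 3 elements -> [-2, 16, 21, 22, 27]


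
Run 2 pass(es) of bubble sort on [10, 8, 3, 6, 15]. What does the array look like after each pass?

After pass 1: [8, 3, 6, 10, 15] (3 swaps)
After pass 2: [3, 6, 8, 10, 15] (2 swaps)
Total swaps: 5


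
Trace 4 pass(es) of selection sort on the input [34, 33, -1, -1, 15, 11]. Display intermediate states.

Pass 1: Select minimum -1 at index 2, swap -> [-1, 33, 34, -1, 15, 11]
Pass 2: Select minimum -1 at index 3, swap -> [-1, -1, 34, 33, 15, 11]
Pass 3: Select minimum 11 at index 5, swap -> [-1, -1, 11, 33, 15, 34]
Pass 4: Select minimum 15 at index 4, swap -> [-1, -1, 11, 15, 33, 34]


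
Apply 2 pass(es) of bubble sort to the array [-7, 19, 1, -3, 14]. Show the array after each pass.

After pass 1: [-7, 1, -3, 14, 19] (3 swaps)
After pass 2: [-7, -3, 1, 14, 19] (1 swaps)
Total swaps: 4


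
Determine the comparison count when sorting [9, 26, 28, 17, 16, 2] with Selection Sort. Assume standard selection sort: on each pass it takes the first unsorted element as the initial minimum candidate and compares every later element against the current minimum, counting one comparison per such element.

Pass 1: scan indices 1..5 for the minimum = 5 comparison(s); min is 2, place at index 0 -> [2, 26, 28, 17, 16, 9]
Pass 2: scan indices 2..5 for the minimum = 4 comparison(s); min is 9, place at index 1 -> [2, 9, 28, 17, 16, 26]
Pass 3: scan indices 3..5 for the minimum = 3 comparison(s); min is 16, place at index 2 -> [2, 9, 16, 17, 28, 26]
Pass 4: scan indices 4..5 for the minimum = 2 comparison(s); min is 17, place at index 3 -> [2, 9, 16, 17, 28, 26]
Pass 5: scan indices 5..5 for the minimum = 1 comparison(s); min is 26, place at index 4 -> [2, 9, 16, 17, 26, 28]
Selection sort always scans the whole unsorted suffix, so the count is (n-1) + (n-2) + ... + 1 = n(n-1)/2 = 6*5/2 = 15 regardless of the input order.
Total comparisons: 5 + 4 + 3 + 2 + 1 = 15


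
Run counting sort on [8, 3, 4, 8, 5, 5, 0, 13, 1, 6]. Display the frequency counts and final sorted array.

Count array: [1, 1, 0, 1, 1, 2, 1, 0, 2, 0, 0, 0, 0, 1]
(count[i] = number of elements equal to i)
Cumulative count: [1, 2, 2, 3, 4, 6, 7, 7, 9, 9, 9, 9, 9, 10]
Sorted: [0, 1, 3, 4, 5, 5, 6, 8, 8, 13]


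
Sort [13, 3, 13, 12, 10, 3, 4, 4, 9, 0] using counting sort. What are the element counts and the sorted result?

Count array: [1, 0, 0, 2, 2, 0, 0, 0, 0, 1, 1, 0, 1, 2]
(count[i] = number of elements equal to i)
Cumulative count: [1, 1, 1, 3, 5, 5, 5, 5, 5, 6, 7, 7, 8, 10]
Sorted: [0, 3, 3, 4, 4, 9, 10, 12, 13, 13]


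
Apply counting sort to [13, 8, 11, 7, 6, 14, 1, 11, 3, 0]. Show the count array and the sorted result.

Count array: [1, 1, 0, 1, 0, 0, 1, 1, 1, 0, 0, 2, 0, 1, 1]
(count[i] = number of elements equal to i)
Cumulative count: [1, 2, 2, 3, 3, 3, 4, 5, 6, 6, 6, 8, 8, 9, 10]
Sorted: [0, 1, 3, 6, 7, 8, 11, 11, 13, 14]


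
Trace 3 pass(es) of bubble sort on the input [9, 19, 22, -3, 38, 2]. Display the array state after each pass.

After pass 1: [9, 19, -3, 22, 2, 38] (2 swaps)
After pass 2: [9, -3, 19, 2, 22, 38] (2 swaps)
After pass 3: [-3, 9, 2, 19, 22, 38] (2 swaps)
Total swaps: 6


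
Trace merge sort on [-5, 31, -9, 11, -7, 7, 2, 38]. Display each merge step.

Divide and conquer:
  Merge [-5] + [31] -> [-5, 31]
  Merge [-9] + [11] -> [-9, 11]
  Merge [-5, 31] + [-9, 11] -> [-9, -5, 11, 31]
  Merge [-7] + [7] -> [-7, 7]
  Merge [2] + [38] -> [2, 38]
  Merge [-7, 7] + [2, 38] -> [-7, 2, 7, 38]
  Merge [-9, -5, 11, 31] + [-7, 2, 7, 38] -> [-9, -7, -5, 2, 7, 11, 31, 38]


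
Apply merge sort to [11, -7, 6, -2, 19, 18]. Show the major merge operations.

Divide and conquer:
  Merge [-7] + [6] -> [-7, 6]
  Merge [11] + [-7, 6] -> [-7, 6, 11]
  Merge [19] + [18] -> [18, 19]
  Merge [-2] + [18, 19] -> [-2, 18, 19]
  Merge [-7, 6, 11] + [-2, 18, 19] -> [-7, -2, 6, 11, 18, 19]


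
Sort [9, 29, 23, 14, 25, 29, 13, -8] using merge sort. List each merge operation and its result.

Divide and conquer:
  Merge [9] + [29] -> [9, 29]
  Merge [23] + [14] -> [14, 23]
  Merge [9, 29] + [14, 23] -> [9, 14, 23, 29]
  Merge [25] + [29] -> [25, 29]
  Merge [13] + [-8] -> [-8, 13]
  Merge [25, 29] + [-8, 13] -> [-8, 13, 25, 29]
  Merge [9, 14, 23, 29] + [-8, 13, 25, 29] -> [-8, 9, 13, 14, 23, 25, 29, 29]


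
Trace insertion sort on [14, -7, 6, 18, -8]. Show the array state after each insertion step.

First element 14 is already 'sorted'
Insert -7: shifted 1 elements -> [-7, 14, 6, 18, -8]
Insert 6: shifted 1 elements -> [-7, 6, 14, 18, -8]
Insert 18: shifted 0 elements -> [-7, 6, 14, 18, -8]
Insert -8: shifted 4 elements -> [-8, -7, 6, 14, 18]


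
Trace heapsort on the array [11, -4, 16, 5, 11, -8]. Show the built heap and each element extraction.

Build heap: [16, 11, 11, 5, -4, -8]
Extract 16: [11, 5, 11, -8, -4, 16]
Extract 11: [11, 5, -4, -8, 11, 16]
Extract 11: [5, -8, -4, 11, 11, 16]
Extract 5: [-4, -8, 5, 11, 11, 16]
Extract -4: [-8, -4, 5, 11, 11, 16]


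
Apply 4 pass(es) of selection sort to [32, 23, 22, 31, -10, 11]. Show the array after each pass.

Pass 1: Select minimum -10 at index 4, swap -> [-10, 23, 22, 31, 32, 11]
Pass 2: Select minimum 11 at index 5, swap -> [-10, 11, 22, 31, 32, 23]
Pass 3: Select minimum 22 at index 2, swap -> [-10, 11, 22, 31, 32, 23]
Pass 4: Select minimum 23 at index 5, swap -> [-10, 11, 22, 23, 32, 31]


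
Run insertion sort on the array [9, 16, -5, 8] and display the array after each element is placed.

First element 9 is already 'sorted'
Insert 16: shifted 0 elements -> [9, 16, -5, 8]
Insert -5: shifted 2 elements -> [-5, 9, 16, 8]
Insert 8: shifted 2 elements -> [-5, 8, 9, 16]


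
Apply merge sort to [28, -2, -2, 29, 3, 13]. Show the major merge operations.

Divide and conquer:
  Merge [-2] + [-2] -> [-2, -2]
  Merge [28] + [-2, -2] -> [-2, -2, 28]
  Merge [3] + [13] -> [3, 13]
  Merge [29] + [3, 13] -> [3, 13, 29]
  Merge [-2, -2, 28] + [3, 13, 29] -> [-2, -2, 3, 13, 28, 29]


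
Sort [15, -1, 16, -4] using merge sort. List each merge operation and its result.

Divide and conquer:
  Merge [15] + [-1] -> [-1, 15]
  Merge [16] + [-4] -> [-4, 16]
  Merge [-1, 15] + [-4, 16] -> [-4, -1, 15, 16]


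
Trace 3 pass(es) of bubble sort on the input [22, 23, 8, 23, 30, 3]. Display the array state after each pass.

After pass 1: [22, 8, 23, 23, 3, 30] (2 swaps)
After pass 2: [8, 22, 23, 3, 23, 30] (2 swaps)
After pass 3: [8, 22, 3, 23, 23, 30] (1 swaps)
Total swaps: 5


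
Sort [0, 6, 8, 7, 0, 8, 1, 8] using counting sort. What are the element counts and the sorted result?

Count array: [2, 1, 0, 0, 0, 0, 1, 1, 3]
(count[i] = number of elements equal to i)
Cumulative count: [2, 3, 3, 3, 3, 3, 4, 5, 8]
Sorted: [0, 0, 1, 6, 7, 8, 8, 8]


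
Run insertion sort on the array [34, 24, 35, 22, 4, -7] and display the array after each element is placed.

First element 34 is already 'sorted'
Insert 24: shifted 1 elements -> [24, 34, 35, 22, 4, -7]
Insert 35: shifted 0 elements -> [24, 34, 35, 22, 4, -7]
Insert 22: shifted 3 elements -> [22, 24, 34, 35, 4, -7]
Insert 4: shifted 4 elements -> [4, 22, 24, 34, 35, -7]
Insert -7: shifted 5 elements -> [-7, 4, 22, 24, 34, 35]


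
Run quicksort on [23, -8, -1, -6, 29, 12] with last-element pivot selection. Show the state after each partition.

Partition 1: pivot=12 at index 3 -> [-8, -1, -6, 12, 29, 23]
Partition 2: pivot=-6 at index 1 -> [-8, -6, -1, 12, 29, 23]
Partition 3: pivot=23 at index 4 -> [-8, -6, -1, 12, 23, 29]


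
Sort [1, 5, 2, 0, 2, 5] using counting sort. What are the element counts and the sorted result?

Count array: [1, 1, 2, 0, 0, 2]
(count[i] = number of elements equal to i)
Cumulative count: [1, 2, 4, 4, 4, 6]
Sorted: [0, 1, 2, 2, 5, 5]


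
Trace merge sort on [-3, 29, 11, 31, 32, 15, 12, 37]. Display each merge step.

Divide and conquer:
  Merge [-3] + [29] -> [-3, 29]
  Merge [11] + [31] -> [11, 31]
  Merge [-3, 29] + [11, 31] -> [-3, 11, 29, 31]
  Merge [32] + [15] -> [15, 32]
  Merge [12] + [37] -> [12, 37]
  Merge [15, 32] + [12, 37] -> [12, 15, 32, 37]
  Merge [-3, 11, 29, 31] + [12, 15, 32, 37] -> [-3, 11, 12, 15, 29, 31, 32, 37]
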